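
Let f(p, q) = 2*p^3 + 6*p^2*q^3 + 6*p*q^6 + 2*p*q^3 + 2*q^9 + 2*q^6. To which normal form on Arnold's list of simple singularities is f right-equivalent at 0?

E7

The Hessian of f at 0 is [[0, 0], [0, 0]] with rank 0, so corank 2. A Groebner basis of the Jacobian ideal J(f) in C{p,q} is {p^3, p*q^2, 3*p^2 + q^3}; counting standard monomials gives mu = 7. Corank 2; j^3 = 2*p^3 is a perfect cube, so E-series; the 4-jet and mu = 7 give E_7.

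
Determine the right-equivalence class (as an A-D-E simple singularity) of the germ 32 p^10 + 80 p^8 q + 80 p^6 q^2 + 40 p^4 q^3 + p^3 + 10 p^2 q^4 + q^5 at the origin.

The Hessian of f at 0 has rank 0. Corank 2; j^3 = p^3 is a perfect cube, so E-series; the 5-jet and mu = 8 give E_8.

E_8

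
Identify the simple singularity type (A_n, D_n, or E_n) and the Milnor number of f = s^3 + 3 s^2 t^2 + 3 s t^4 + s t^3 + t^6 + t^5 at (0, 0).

Type E_7, Milnor number mu = 7.

The Hessian of f at 0 has rank 0. Corank 2; j^3 = s^3 is a perfect cube, so E-series; the 4-jet and mu = 7 give E_7.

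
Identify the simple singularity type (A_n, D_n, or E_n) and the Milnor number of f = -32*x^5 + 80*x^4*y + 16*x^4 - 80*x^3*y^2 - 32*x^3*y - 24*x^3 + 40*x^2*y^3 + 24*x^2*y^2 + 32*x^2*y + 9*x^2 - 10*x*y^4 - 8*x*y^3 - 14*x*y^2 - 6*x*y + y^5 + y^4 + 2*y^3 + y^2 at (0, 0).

The Hessian of f at 0 is [[18, -6], [-6, 2]] with rank 1, so corank 1. A Groebner basis of the Jacobian ideal J(f) in C{x,y} is {243*x/4 + y^3 - 9*y^2/4 - 81*y/4, x^2 + 3*x/2 - y^2/6 - y/2, x*y + 9*x/4 - 5*y^2/12 - 3*y/4}; counting standard monomials gives mu = 4. Corank 1: A-series; mu = 4 gives A_4.

Type A_4, Milnor number mu = 4.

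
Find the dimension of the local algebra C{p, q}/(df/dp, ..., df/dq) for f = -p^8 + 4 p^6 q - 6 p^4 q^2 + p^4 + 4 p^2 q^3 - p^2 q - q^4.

5

The Hessian of f at 0 has rank 0. Corank 2; j^3 = -p^2*q has shape L^2 M (L != M), so D-series; mu = 5 gives D_5.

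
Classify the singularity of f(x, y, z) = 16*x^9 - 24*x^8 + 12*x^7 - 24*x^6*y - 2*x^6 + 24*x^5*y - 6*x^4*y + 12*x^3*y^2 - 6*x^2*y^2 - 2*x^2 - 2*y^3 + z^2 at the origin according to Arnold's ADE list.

A_2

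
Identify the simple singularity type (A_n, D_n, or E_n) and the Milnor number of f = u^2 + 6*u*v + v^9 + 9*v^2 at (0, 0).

Type A_{8}, Milnor number mu = 8.

The Hessian of f at 0 has rank 1. Corank 1: A-series; mu = 8 gives A_8.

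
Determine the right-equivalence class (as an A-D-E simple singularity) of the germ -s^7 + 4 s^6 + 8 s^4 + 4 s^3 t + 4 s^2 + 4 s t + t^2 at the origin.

The Hessian of f at 0 has rank 1. Corank 1: A-series; mu = 6 gives A_6.

A_{6}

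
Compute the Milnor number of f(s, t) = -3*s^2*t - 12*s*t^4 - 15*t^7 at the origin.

8

The Hessian of f at 0 is [[0, 0], [0, 0]] with rank 0, so corank 2. A Groebner basis of the Jacobian ideal J(f) in C{s,t} is {-2*s^2/3 + s*t^3, s*t/2 + t^4, s^3, s^2*t}; counting standard monomials gives mu = 8. Corank 2; j^3 = -3*s^2*t has shape L^2 M (L != M), so D-series; mu = 8 gives D_8.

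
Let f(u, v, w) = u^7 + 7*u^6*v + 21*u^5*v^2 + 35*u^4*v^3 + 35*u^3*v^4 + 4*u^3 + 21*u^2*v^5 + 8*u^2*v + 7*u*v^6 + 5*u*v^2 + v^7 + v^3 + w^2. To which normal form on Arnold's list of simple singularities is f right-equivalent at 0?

The Hessian of f at 0 has rank 1. Corank 2; j^3 = (u + v)*(2*u + v)^2 has shape L^2 M (L != M), so D-series; mu = 8 gives D_8.

D_{8}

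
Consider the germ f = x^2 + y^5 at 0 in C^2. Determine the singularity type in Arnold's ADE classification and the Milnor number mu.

Type A4, Milnor number mu = 4.

The Hessian of f at 0 is [[2, 0], [0, 0]] with rank 1, so corank 1. A Groebner basis of the Jacobian ideal J(f) in C{x,y} is {y^4, x}; counting standard monomials gives mu = 4. Corank 1: A-series; mu = 4 gives A_4.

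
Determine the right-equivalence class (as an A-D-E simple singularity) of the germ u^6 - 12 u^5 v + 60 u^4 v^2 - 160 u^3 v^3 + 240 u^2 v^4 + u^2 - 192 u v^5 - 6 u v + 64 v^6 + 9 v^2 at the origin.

The Hessian of f at 0 is [[2, -6], [-6, 18]] with rank 1, so corank 1. A Groebner basis of the Jacobian ideal J(f) in C{u,v} is {v^5, u - 3*v}; counting standard monomials gives mu = 5. Corank 1: A-series; mu = 5 gives A_5.

A5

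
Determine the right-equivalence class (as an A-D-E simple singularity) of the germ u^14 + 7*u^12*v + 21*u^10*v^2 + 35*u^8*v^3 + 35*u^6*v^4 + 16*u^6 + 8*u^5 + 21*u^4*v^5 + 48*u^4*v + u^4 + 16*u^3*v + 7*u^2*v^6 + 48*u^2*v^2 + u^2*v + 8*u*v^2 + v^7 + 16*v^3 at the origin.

D8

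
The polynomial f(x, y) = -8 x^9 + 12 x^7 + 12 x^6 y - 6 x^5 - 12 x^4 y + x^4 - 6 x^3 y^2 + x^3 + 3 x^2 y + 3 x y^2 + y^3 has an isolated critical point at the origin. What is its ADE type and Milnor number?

Type E6, Milnor number mu = 6.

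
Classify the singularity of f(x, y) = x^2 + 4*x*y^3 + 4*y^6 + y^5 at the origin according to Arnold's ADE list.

A_4

The Hessian of f at 0 has rank 1. Corank 1: A-series; mu = 4 gives A_4.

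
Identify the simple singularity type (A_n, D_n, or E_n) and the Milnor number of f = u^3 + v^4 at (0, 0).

The Hessian of f at 0 is [[0, 0], [0, 0]] with rank 0, so corank 2. A Groebner basis of the Jacobian ideal J(f) in C{u,v} is {v^3, u^2}; counting standard monomials gives mu = 6. Corank 2; j^3 = u^3 is a perfect cube, so E-series; the 4-jet and mu = 6 give E_6.

Type E_6, Milnor number mu = 6.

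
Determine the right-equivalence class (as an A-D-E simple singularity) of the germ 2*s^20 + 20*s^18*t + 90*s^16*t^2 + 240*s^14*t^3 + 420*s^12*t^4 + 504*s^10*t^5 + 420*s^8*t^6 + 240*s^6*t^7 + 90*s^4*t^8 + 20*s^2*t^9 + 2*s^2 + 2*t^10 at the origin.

The Hessian of f at 0 has rank 1. Corank 1: A-series; mu = 9 gives A_9.

A_9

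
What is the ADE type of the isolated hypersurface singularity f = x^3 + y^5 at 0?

The Hessian of f at 0 has rank 0. Corank 2; j^3 = x^3 is a perfect cube, so E-series; the 5-jet and mu = 8 give E_8.

E_8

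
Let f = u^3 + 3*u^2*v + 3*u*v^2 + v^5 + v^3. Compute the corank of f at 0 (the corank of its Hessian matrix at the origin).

2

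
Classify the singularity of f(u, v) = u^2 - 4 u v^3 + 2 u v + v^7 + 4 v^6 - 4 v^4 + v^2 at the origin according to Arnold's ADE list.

The Hessian of f at 0 has rank 1. Corank 1: A-series; mu = 6 gives A_6.

A_6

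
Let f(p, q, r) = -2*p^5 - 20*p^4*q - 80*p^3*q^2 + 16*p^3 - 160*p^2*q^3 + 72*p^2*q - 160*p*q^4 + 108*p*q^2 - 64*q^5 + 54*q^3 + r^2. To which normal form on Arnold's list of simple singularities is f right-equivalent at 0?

E_{8}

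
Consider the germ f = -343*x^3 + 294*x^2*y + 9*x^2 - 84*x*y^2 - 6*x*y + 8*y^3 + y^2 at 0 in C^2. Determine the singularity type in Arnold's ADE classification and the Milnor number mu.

Type A_{2}, Milnor number mu = 2.

The Hessian of f at 0 is [[18, -6], [-6, 2]] with rank 1, so corank 1. A Groebner basis of the Jacobian ideal J(f) in C{x,y} is {y^2, x - y/3}; counting standard monomials gives mu = 2. Corank 1: A-series; mu = 2 gives A_2.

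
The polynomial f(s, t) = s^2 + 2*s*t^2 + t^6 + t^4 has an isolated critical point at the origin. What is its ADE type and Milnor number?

Type A5, Milnor number mu = 5.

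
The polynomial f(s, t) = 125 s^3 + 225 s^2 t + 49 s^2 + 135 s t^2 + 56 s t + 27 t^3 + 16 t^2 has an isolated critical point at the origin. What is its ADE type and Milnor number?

Type A2, Milnor number mu = 2.

The Hessian of f at 0 has rank 1. Corank 1: A-series; mu = 2 gives A_2.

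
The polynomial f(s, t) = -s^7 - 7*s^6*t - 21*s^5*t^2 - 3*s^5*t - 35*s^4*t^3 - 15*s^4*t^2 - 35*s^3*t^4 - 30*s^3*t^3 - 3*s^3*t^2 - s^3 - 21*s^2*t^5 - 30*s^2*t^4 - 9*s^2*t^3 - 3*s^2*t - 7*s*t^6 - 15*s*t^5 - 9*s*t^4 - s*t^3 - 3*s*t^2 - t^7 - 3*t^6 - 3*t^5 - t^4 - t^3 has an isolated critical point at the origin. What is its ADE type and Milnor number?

The Hessian of f at 0 is [[0, 0], [0, 0]] with rank 0, so corank 2. A Groebner basis of the Jacobian ideal J(f) in C{s,t} is {s^3 + 3*s^2*t + 6*s^2 + 12*s*t + 6*t^2, -3*s^2 + s*t^2 - 6*s*t - 3*t^2, 3*s^2 + 6*s*t + t^3 + 3*t^2}; counting standard monomials gives mu = 7. Corank 2; j^3 = -(s + t)^3 is a perfect cube, so E-series; the 4-jet and mu = 7 give E_7.

Type E_{7}, Milnor number mu = 7.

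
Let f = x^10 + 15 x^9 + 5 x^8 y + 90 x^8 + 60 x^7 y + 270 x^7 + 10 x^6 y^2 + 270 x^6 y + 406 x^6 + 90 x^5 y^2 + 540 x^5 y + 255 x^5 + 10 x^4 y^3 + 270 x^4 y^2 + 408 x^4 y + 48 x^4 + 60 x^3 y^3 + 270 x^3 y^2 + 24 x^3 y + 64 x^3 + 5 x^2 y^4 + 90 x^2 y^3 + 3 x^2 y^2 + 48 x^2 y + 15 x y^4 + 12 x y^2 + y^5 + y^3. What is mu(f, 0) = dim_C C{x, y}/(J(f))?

8

The Hessian of f at 0 has rank 0. Corank 2; j^3 = (4*x + y)^3 is a perfect cube, so E-series; the 5-jet and mu = 8 give E_8.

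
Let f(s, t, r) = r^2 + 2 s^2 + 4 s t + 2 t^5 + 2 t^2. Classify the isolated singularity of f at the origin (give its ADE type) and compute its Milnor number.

Type A_4, Milnor number mu = 4.

The Hessian of f at 0 is [[4, 4, 0], [4, 4, 0], [0, 0, 2]] with rank 2, so corank 1. A Groebner basis of the Jacobian ideal J(f) in C{s,t,r} is {t^4, s + t, r}; counting standard monomials gives mu = 4. Corank 1: A-series; mu = 4 gives A_4.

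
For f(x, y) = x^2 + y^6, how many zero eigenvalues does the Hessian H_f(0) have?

Hessian at 0 has rank 1.

1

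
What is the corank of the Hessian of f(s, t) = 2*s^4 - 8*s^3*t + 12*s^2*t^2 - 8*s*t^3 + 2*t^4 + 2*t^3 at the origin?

2

The Hessian at 0 is [[0, 0], [0, 0]] of rank 0; hence corank 2.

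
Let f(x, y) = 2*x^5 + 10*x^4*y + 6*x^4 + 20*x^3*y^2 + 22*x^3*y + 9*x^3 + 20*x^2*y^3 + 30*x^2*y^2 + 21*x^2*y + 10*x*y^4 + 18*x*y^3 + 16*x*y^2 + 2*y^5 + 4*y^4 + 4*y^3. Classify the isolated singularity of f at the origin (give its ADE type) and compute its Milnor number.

Type D_6, Milnor number mu = 6.

The Hessian of f at 0 has rank 0. Corank 2; j^3 = (x + y)*(3*x + 2*y)^2 has shape L^2 M (L != M), so D-series; mu = 6 gives D_6.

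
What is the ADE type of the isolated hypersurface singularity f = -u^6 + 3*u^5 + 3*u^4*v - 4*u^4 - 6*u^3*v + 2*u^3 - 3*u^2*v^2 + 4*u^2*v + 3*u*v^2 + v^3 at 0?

The Hessian of f at 0 is [[0, 0], [0, 0]] with rank 0, so corank 2. A Groebner basis of the Jacobian ideal J(f) in C{u,v} is {v^3, u^2 - 3*v^2/2, u*v + 3*v^2/2}; counting standard monomials gives mu = 4. Corank 2; j^3 = (u + v)*(2*u^2 + 2*u*v + v^2) splits into three distinct lines over C (the quadratic factor has nonzero discriminant), so D_4.

D_4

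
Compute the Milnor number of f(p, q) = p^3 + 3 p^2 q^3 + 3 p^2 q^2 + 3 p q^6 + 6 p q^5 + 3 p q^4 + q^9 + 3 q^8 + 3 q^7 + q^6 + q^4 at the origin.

6

The Hessian of f at 0 is [[0, 0], [0, 0]] with rank 0, so corank 2. A Groebner basis of the Jacobian ideal J(f) in C{p,q} is {p^3, p^2*q, p^2/2 + p*q^2, q^3}; counting standard monomials gives mu = 6. Corank 2; j^3 = p^3 is a perfect cube, so E-series; the 4-jet and mu = 6 give E_6.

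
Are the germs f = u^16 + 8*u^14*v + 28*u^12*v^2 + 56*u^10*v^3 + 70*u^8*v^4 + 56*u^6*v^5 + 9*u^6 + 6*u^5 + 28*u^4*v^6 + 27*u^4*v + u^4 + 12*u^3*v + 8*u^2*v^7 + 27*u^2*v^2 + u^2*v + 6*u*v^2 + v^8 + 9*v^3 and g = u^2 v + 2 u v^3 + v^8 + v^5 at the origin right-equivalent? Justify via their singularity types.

Yes.

The Hessian of f at 0 has rank 0. Corank 2; j^3 = v*(u + 3*v)^2 has shape L^2 M (L != M), so D-series; mu = 9 gives D_9. The Hessian of g at 0 has rank 0. Corank 2; j^3 = u^2*v has shape L^2 M (L != M), so D-series; mu = 9 gives D_9. Both have type D_9, hence right-equivalent.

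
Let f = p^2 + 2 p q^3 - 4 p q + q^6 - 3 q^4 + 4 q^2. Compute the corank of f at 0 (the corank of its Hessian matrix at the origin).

1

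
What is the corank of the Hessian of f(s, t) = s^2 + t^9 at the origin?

1

Hessian at 0 has rank 1.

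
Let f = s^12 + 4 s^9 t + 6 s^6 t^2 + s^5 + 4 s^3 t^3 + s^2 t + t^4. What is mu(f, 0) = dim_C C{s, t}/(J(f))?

5

The Hessian of f at 0 is [[0, 0], [0, 0]] with rank 0, so corank 2. A Groebner basis of the Jacobian ideal J(f) in C{s,t} is {s^3, s^2/4 + t^3, s*t}; counting standard monomials gives mu = 5. Corank 2; j^3 = s^2*t has shape L^2 M (L != M), so D-series; mu = 5 gives D_5.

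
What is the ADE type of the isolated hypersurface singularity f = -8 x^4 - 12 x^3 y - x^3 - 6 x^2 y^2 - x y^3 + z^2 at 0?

E7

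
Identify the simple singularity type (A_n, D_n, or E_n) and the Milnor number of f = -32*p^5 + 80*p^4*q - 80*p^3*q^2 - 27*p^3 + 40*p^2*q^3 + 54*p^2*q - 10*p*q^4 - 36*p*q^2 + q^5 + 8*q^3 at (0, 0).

The Hessian of f at 0 has rank 0. Corank 2; j^3 = -(3*p - 2*q)^3 is a perfect cube, so E-series; the 5-jet and mu = 8 give E_8.

Type E_8, Milnor number mu = 8.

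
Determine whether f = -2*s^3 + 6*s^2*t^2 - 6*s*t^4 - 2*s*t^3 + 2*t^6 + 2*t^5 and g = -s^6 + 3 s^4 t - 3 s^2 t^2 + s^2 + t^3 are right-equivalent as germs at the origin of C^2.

No.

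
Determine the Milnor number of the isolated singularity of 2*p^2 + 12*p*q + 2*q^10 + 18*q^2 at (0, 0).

9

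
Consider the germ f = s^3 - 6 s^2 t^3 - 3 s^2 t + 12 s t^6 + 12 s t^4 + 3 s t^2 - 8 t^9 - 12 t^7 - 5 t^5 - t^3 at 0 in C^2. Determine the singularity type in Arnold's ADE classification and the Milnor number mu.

The Hessian of f at 0 is [[0, 0], [0, 0]] with rank 0, so corank 2. A Groebner basis of the Jacobian ideal J(f) in C{s,t} is {-s^2/4 + s*t^3 + s*t/2 - t^2/4, t^4, s^3 - 3*s*t^2 + 2*t^3, s^2*t - 2*s*t^2 + t^3}; counting standard monomials gives mu = 8. Corank 2; j^3 = (s - t)^3 is a perfect cube, so E-series; the 5-jet and mu = 8 give E_8.

Type E_8, Milnor number mu = 8.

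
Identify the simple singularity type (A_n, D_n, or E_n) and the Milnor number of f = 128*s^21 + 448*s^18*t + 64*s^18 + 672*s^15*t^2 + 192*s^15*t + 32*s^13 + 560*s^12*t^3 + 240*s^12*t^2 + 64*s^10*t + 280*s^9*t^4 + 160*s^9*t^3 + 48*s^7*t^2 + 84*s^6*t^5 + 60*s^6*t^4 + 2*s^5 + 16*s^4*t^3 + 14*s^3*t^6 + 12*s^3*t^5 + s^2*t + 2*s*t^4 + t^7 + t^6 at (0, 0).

Type D_{7}, Milnor number mu = 7.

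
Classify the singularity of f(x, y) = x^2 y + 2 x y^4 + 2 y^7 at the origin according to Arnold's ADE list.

D_{8}

The Hessian of f at 0 has rank 0. Corank 2; j^3 = x^2*y has shape L^2 M (L != M), so D-series; mu = 8 gives D_8.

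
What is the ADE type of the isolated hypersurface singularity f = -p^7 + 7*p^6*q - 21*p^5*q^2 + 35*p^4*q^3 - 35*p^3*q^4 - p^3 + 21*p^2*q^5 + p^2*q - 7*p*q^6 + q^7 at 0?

D_8

The Hessian of f at 0 is [[0, 0], [0, 0]] with rank 0, so corank 2. A Groebner basis of the Jacobian ideal J(f) in C{p,q} is {p*q/7 + q^6, p*q^2, p^2 - p*q}; counting standard monomials gives mu = 8. Corank 2; j^3 = -p^2*(p - q) has shape L^2 M (L != M), so D-series; mu = 8 gives D_8.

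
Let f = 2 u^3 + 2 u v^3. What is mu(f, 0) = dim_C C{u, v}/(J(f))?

The Hessian of f at 0 has rank 0. Corank 2; j^3 = 2*u^3 is a perfect cube, so E-series; the 4-jet and mu = 7 give E_7.

7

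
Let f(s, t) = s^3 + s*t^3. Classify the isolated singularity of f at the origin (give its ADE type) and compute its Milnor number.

Type E7, Milnor number mu = 7.

The Hessian of f at 0 is [[0, 0], [0, 0]] with rank 0, so corank 2. A Groebner basis of the Jacobian ideal J(f) in C{s,t} is {s^3, s*t^2, 3*s^2 + t^3}; counting standard monomials gives mu = 7. Corank 2; j^3 = s^3 is a perfect cube, so E-series; the 4-jet and mu = 7 give E_7.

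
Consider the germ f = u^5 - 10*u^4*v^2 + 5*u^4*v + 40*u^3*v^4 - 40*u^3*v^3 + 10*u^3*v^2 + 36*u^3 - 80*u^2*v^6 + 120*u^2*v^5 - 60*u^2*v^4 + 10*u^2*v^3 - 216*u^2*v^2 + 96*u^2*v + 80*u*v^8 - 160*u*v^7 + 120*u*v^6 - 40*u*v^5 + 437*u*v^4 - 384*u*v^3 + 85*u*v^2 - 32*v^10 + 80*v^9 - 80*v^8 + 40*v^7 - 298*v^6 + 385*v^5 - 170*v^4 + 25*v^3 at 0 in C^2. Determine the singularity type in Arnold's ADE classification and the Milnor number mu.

Type D_{6}, Milnor number mu = 6.

The Hessian of f at 0 is [[0, 0], [0, 0]] with rank 0, so corank 2. A Groebner basis of the Jacobian ideal J(f) in C{u,v} is {u^3 - 13997425*u^2/13436568 - 116646875*u*v/80619408 - 38883125*v^2/80619408, u^2*v + 1866365*u^2/2239428 + 13998175*u*v/13436568 + 3888625*v^2/13436568, -186649*u^2/373238 + u*v^2 - 933395*u*v/2239428 - 125*v^2/2239428, 15*u^2/186619 - 186569*u*v/373238 + v^3 - 155495*v^2/373238}; counting standard monomials gives mu = 6. Corank 2; j^3 = (u + v)*(6*u + 5*v)^2 has shape L^2 M (L != M), so D-series; mu = 6 gives D_6.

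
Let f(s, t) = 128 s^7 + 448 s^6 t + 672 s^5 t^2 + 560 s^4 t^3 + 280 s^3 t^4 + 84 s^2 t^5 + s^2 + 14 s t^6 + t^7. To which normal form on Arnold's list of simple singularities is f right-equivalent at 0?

The Hessian of f at 0 is [[2, 0], [0, 0]] with rank 1, so corank 1. A Groebner basis of the Jacobian ideal J(f) in C{s,t} is {t^6, s}; counting standard monomials gives mu = 6. Corank 1: A-series; mu = 6 gives A_6.

A_6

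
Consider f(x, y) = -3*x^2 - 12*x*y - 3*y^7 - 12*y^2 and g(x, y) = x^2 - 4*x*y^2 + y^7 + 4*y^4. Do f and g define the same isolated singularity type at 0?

The Hessian of f at 0 has rank 1. Corank 1: A-series; mu = 6 gives A_6. The Hessian of g at 0 has rank 1. Corank 1: A-series; mu = 6 gives A_6. Both have type A_6, hence right-equivalent.

Yes.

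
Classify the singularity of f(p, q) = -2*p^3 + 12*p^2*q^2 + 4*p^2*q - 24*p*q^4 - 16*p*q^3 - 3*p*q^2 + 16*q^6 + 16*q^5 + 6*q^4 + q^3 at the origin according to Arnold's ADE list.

The Hessian of f at 0 has rank 0. Corank 2; j^3 = -(p - q)*(2*p^2 - 2*p*q + q^2) splits into three distinct lines over C (the quadratic factor has nonzero discriminant), so D_4.

D_{4}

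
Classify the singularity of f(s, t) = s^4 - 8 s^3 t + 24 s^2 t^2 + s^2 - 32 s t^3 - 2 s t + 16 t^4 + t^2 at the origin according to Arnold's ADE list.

The Hessian of f at 0 is [[2, -2], [-2, 2]] with rank 1, so corank 1. A Groebner basis of the Jacobian ideal J(f) in C{s,t} is {t^3, s - t}; counting standard monomials gives mu = 3. Corank 1: A-series; mu = 3 gives A_3.

A_3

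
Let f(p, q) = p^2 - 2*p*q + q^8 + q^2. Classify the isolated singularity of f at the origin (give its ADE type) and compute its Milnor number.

Type A_7, Milnor number mu = 7.

The Hessian of f at 0 has rank 1. Corank 1: A-series; mu = 7 gives A_7.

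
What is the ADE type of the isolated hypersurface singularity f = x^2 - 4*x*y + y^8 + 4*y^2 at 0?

A_7

The Hessian of f at 0 has rank 1. Corank 1: A-series; mu = 7 gives A_7.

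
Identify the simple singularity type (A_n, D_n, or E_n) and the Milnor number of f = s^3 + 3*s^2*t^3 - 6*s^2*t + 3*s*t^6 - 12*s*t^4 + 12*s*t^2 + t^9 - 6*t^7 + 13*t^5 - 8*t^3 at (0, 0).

The Hessian of f at 0 has rank 0. Corank 2; j^3 = (s - 2*t)^3 is a perfect cube, so E-series; the 5-jet and mu = 8 give E_8.

Type E_8, Milnor number mu = 8.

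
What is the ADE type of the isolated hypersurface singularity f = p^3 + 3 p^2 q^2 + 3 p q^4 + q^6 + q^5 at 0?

E_{8}

The Hessian of f at 0 has rank 0. Corank 2; j^3 = p^3 is a perfect cube, so E-series; the 5-jet and mu = 8 give E_8.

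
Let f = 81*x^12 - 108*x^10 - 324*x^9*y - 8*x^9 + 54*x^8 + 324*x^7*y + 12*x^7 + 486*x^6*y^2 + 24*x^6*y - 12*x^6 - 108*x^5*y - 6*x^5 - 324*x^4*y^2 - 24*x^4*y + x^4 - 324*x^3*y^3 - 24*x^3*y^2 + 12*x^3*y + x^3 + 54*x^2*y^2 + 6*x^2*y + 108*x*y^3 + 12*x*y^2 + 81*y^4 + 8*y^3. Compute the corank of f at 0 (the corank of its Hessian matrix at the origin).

2

The Hessian at 0 is [[0, 0], [0, 0]] of rank 0; hence corank 2.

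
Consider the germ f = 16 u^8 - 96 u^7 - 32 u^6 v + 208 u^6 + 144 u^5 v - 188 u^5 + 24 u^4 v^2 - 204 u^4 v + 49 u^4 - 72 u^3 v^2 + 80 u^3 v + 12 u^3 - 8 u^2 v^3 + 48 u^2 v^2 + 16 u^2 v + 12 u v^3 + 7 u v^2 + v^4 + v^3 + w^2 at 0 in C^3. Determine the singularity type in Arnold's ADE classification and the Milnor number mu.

The Hessian of f at 0 has rank 1. Corank 2; j^3 = (2*u + v)^2*(3*u + v) has shape L^2 M (L != M), so D-series; mu = 5 gives D_5.

Type D_{5}, Milnor number mu = 5.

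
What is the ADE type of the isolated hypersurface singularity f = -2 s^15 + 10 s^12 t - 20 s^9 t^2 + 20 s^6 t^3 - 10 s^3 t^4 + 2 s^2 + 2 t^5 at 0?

The Hessian of f at 0 is [[4, 0], [0, 0]] with rank 1, so corank 1. A Groebner basis of the Jacobian ideal J(f) in C{s,t} is {t^4, s}; counting standard monomials gives mu = 4. Corank 1: A-series; mu = 4 gives A_4.

A_{4}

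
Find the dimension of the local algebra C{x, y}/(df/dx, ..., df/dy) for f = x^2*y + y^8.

9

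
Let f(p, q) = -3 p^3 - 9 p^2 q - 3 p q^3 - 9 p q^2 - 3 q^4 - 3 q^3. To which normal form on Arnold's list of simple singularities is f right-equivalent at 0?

E_{7}

The Hessian of f at 0 has rank 0. Corank 2; j^3 = -3*(p + q)^3 is a perfect cube, so E-series; the 4-jet and mu = 7 give E_7.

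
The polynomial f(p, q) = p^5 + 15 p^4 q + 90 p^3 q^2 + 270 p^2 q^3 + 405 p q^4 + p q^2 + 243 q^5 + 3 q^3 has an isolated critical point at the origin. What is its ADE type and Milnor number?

Type D6, Milnor number mu = 6.

The Hessian of f at 0 has rank 0. Corank 2; j^3 = q^2*(p + 3*q) has shape L^2 M (L != M), so D-series; mu = 6 gives D_6.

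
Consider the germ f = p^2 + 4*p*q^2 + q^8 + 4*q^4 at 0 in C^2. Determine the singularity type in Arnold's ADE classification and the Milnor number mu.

Type A_7, Milnor number mu = 7.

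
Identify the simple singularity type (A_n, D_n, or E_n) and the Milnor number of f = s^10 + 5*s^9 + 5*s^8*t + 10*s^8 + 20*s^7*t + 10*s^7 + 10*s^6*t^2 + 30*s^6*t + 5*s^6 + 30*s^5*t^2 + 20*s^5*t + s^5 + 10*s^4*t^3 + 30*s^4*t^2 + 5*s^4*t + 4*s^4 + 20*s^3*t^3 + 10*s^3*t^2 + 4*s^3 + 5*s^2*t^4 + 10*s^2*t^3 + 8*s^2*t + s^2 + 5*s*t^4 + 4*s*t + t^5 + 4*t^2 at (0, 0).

Type A4, Milnor number mu = 4.

The Hessian of f at 0 has rank 1. Corank 1: A-series; mu = 4 gives A_4.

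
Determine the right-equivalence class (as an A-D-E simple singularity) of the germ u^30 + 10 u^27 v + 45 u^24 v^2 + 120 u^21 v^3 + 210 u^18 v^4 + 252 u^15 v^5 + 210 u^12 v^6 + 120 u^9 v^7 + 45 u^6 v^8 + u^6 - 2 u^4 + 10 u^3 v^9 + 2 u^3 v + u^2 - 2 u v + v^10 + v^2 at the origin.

A_{9}

The Hessian of f at 0 has rank 1. Corank 1: A-series; mu = 9 gives A_9.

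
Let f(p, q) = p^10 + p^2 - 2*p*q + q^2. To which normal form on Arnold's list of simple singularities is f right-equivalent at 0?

A_{9}

The Hessian of f at 0 is [[2, -2], [-2, 2]] with rank 1, so corank 1. A Groebner basis of the Jacobian ideal J(f) in C{p,q} is {q^9, p - q}; counting standard monomials gives mu = 9. Corank 1: A-series; mu = 9 gives A_9.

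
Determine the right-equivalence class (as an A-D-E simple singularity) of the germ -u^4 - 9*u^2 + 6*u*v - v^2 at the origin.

A_{3}

The Hessian of f at 0 is [[-18, 6], [6, -2]] with rank 1, so corank 1. A Groebner basis of the Jacobian ideal J(f) in C{u,v} is {v^3, u - v/3}; counting standard monomials gives mu = 3. Corank 1: A-series; mu = 3 gives A_3.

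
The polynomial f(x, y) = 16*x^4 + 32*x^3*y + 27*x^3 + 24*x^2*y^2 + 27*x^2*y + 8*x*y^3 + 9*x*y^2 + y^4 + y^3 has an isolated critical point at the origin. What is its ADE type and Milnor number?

Type E_{6}, Milnor number mu = 6.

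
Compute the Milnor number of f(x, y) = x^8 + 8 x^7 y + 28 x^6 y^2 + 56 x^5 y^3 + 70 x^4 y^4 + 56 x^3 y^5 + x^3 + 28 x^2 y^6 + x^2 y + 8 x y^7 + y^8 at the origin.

9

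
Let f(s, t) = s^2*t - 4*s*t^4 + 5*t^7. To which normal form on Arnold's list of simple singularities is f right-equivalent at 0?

The Hessian of f at 0 has rank 0. Corank 2; j^3 = s^2*t has shape L^2 M (L != M), so D-series; mu = 8 gives D_8.

D8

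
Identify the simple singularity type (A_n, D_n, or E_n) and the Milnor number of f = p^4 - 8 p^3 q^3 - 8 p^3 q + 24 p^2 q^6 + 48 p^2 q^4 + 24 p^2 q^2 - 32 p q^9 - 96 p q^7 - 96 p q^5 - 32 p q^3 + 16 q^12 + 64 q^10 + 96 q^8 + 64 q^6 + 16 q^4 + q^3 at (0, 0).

The Hessian of f at 0 has rank 0. Corank 2; j^3 = q^3 is a perfect cube, so E-series; the 4-jet and mu = 6 give E_6.

Type E_6, Milnor number mu = 6.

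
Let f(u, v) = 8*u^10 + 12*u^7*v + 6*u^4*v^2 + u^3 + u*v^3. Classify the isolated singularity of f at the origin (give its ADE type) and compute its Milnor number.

Type E_{7}, Milnor number mu = 7.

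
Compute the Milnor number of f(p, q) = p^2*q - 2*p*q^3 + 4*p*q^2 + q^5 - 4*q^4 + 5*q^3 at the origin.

The Hessian of f at 0 has rank 0. Corank 2; j^3 = q*(p^2 + 4*p*q + 5*q^2) splits into three distinct lines over C (the quadratic factor has nonzero discriminant), so D_4.

4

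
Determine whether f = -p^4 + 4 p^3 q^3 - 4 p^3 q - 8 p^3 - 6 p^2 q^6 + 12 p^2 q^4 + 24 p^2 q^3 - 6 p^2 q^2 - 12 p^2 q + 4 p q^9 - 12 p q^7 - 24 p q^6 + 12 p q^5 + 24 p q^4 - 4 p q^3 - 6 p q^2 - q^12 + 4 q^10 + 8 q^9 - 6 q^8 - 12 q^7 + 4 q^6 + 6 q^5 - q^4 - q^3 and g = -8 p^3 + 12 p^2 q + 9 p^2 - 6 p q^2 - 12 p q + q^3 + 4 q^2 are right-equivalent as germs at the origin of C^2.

The Hessian of f at 0 has rank 0. Corank 2; j^3 = -(2*p + q)^3 is a perfect cube, so E-series; the 4-jet and mu = 6 give E_6. The Hessian of g at 0 has rank 1. Corank 1: A-series; mu = 2 gives A_2. f is E_6 but g is A_2, hence not right-equivalent.

No.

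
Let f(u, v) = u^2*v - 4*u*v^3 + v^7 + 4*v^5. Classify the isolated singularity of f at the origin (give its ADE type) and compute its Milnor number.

The Hessian of f at 0 has rank 0. Corank 2; j^3 = u^2*v has shape L^2 M (L != M), so D-series; mu = 8 gives D_8.

Type D_{8}, Milnor number mu = 8.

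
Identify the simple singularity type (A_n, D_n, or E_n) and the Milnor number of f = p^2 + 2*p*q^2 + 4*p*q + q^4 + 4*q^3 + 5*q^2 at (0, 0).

Type A1, Milnor number mu = 1.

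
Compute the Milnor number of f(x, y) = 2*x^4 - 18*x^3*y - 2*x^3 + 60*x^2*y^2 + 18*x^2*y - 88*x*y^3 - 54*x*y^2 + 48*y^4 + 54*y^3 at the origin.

The Hessian of f at 0 has rank 0. Corank 2; j^3 = -2*(x - 3*y)^3 is a perfect cube, so E-series; the 4-jet and mu = 7 give E_7.

7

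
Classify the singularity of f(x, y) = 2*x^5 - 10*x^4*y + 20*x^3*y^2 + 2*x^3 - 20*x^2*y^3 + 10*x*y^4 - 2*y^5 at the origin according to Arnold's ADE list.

The Hessian of f at 0 has rank 0. Corank 2; j^3 = 2*x^3 is a perfect cube, so E-series; the 5-jet and mu = 8 give E_8.

E_8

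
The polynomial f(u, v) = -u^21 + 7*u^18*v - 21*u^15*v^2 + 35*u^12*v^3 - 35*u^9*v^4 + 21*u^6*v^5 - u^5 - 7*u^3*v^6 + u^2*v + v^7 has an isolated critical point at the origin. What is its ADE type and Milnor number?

The Hessian of f at 0 has rank 0. Corank 2; j^3 = u^2*v has shape L^2 M (L != M), so D-series; mu = 8 gives D_8.

Type D_8, Milnor number mu = 8.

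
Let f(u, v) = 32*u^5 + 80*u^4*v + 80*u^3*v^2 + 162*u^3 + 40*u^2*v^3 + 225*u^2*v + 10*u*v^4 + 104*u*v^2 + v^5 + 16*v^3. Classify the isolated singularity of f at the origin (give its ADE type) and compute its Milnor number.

Type D_6, Milnor number mu = 6.

The Hessian of f at 0 has rank 0. Corank 2; j^3 = (2*u + v)*(9*u + 4*v)^2 has shape L^2 M (L != M), so D-series; mu = 6 gives D_6.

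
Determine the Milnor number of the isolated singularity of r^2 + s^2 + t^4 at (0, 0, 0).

3

The Hessian of f at 0 is [[2, 0, 0], [0, 0, 0], [0, 0, 2]] with rank 2, so corank 1. A Groebner basis of the Jacobian ideal J(f) in C{s,t,r} is {t^3, s, r}; counting standard monomials gives mu = 3. Corank 1: A-series; mu = 3 gives A_3.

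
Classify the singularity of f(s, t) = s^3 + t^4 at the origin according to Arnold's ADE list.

E_6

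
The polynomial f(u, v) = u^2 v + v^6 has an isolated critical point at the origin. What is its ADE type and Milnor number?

Type D_{7}, Milnor number mu = 7.

The Hessian of f at 0 is [[0, 0], [0, 0]] with rank 0, so corank 2. A Groebner basis of the Jacobian ideal J(f) in C{u,v} is {u^2/6 + v^5, u^3, u*v}; counting standard monomials gives mu = 7. Corank 2; j^3 = u^2*v has shape L^2 M (L != M), so D-series; mu = 7 gives D_7.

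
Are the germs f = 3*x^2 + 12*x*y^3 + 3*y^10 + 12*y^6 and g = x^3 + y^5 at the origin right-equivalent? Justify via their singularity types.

No.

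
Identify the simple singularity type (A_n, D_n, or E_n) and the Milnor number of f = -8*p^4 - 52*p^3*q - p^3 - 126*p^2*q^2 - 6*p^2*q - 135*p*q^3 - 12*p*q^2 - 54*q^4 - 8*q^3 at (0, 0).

The Hessian of f at 0 has rank 0. Corank 2; j^3 = -(p + 2*q)^3 is a perfect cube, so E-series; the 4-jet and mu = 7 give E_7.

Type E7, Milnor number mu = 7.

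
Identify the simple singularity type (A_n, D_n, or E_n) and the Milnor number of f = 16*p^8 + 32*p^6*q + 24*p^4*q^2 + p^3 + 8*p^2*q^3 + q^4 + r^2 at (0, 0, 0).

The Hessian of f at 0 has rank 1. Corank 2; j^3 = p^3 is a perfect cube, so E-series; the 4-jet and mu = 6 give E_6.

Type E_{6}, Milnor number mu = 6.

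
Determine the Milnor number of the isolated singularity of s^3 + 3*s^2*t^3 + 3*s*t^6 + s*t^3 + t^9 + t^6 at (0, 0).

7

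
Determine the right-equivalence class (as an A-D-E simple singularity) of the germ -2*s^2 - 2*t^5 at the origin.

The Hessian of f at 0 has rank 1. Corank 1: A-series; mu = 4 gives A_4.

A_4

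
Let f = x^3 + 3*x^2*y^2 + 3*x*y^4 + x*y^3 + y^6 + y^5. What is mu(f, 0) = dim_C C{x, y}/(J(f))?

7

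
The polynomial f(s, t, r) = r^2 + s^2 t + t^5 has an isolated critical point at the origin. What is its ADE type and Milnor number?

The Hessian of f at 0 has rank 1. Corank 2; j^3 = s^2*t has shape L^2 M (L != M), so D-series; mu = 6 gives D_6.

Type D_6, Milnor number mu = 6.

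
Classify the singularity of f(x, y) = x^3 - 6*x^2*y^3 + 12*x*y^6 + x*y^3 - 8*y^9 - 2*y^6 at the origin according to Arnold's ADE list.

E_7

The Hessian of f at 0 has rank 0. Corank 2; j^3 = x^3 is a perfect cube, so E-series; the 4-jet and mu = 7 give E_7.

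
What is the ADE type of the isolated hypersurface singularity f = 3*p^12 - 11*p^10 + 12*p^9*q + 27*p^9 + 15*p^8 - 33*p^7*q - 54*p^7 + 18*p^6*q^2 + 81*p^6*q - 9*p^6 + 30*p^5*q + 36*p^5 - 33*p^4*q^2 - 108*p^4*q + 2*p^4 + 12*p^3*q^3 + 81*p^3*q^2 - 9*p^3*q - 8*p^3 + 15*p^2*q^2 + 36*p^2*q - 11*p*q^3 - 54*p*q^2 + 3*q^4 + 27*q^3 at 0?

E_7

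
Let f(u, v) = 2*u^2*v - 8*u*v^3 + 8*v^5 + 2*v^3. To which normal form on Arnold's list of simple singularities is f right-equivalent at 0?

D_{4}

The Hessian of f at 0 has rank 0. Corank 2; j^3 = 2*v*(u^2 + v^2) splits into three distinct lines over C (the quadratic factor has nonzero discriminant), so D_4.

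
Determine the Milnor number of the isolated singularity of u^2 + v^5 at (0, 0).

The Hessian of f at 0 is [[2, 0], [0, 0]] with rank 1, so corank 1. A Groebner basis of the Jacobian ideal J(f) in C{u,v} is {v^4, u}; counting standard monomials gives mu = 4. Corank 1: A-series; mu = 4 gives A_4.

4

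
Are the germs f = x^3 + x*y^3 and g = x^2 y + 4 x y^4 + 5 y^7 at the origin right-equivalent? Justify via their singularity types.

The Hessian of f at 0 has rank 0. Corank 2; j^3 = x^3 is a perfect cube, so E-series; the 4-jet and mu = 7 give E_7. The Hessian of g at 0 has rank 0. Corank 2; j^3 = x^2*y has shape L^2 M (L != M), so D-series; mu = 8 gives D_8. f is E_7 but g is D_8, hence not right-equivalent.

No.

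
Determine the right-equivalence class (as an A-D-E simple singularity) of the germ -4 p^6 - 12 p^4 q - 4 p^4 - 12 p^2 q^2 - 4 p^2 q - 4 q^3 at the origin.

D4

The Hessian of f at 0 has rank 0. Corank 2; j^3 = -4*q*(p^2 + q^2) splits into three distinct lines over C (the quadratic factor has nonzero discriminant), so D_4.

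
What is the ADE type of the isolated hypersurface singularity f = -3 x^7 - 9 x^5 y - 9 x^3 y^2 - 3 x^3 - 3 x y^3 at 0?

The Hessian of f at 0 has rank 0. Corank 2; j^3 = -3*x^3 is a perfect cube, so E-series; the 4-jet and mu = 7 give E_7.

E_7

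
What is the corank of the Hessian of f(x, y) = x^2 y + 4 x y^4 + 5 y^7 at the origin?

2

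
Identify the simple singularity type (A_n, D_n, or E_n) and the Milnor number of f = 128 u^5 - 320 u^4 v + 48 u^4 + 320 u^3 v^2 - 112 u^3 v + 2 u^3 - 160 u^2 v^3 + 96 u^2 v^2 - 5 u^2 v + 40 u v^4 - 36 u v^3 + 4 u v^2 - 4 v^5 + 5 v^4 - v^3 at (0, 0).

The Hessian of f at 0 is [[0, 0], [0, 0]] with rank 0, so corank 2. A Groebner basis of the Jacobian ideal J(f) in C{u,v} is {u*v^2 - u*v/6 + v^2/6, -u*v/6 + v^3 + v^2/6, u^2 - 4*u*v/3 + v^2/3}; counting standard monomials gives mu = 5. Corank 2; j^3 = (u - v)^2*(2*u - v) has shape L^2 M (L != M), so D-series; mu = 5 gives D_5.

Type D_5, Milnor number mu = 5.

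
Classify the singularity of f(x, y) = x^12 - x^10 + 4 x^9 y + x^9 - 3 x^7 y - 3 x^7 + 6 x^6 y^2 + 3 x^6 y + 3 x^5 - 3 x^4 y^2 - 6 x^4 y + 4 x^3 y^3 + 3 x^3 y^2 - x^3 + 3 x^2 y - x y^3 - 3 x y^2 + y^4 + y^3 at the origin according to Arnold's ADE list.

The Hessian of f at 0 has rank 0. Corank 2; j^3 = -(x - y)^3 is a perfect cube, so E-series; the 4-jet and mu = 7 give E_7.

E_{7}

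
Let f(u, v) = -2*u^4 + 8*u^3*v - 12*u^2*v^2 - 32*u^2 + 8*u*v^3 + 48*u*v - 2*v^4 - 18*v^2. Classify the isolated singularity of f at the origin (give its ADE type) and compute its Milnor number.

Type A3, Milnor number mu = 3.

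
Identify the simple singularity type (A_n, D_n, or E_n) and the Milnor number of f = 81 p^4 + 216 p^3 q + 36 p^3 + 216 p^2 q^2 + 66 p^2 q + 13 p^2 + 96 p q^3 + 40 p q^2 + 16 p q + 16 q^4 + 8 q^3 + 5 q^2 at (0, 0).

The Hessian of f at 0 has rank 2. Corank 0: nondegenerate Morse point, so A_1.

Type A1, Milnor number mu = 1.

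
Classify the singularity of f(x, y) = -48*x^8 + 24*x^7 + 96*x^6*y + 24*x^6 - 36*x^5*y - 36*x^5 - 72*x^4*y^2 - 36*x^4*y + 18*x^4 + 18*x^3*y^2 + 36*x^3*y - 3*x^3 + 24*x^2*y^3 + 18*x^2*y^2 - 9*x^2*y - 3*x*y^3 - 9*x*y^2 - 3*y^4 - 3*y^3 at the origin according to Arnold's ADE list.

E_7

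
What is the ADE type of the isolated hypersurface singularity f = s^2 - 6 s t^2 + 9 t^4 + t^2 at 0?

The Hessian of f at 0 has rank 2. Corank 0: nondegenerate Morse point, so A_1.

A_1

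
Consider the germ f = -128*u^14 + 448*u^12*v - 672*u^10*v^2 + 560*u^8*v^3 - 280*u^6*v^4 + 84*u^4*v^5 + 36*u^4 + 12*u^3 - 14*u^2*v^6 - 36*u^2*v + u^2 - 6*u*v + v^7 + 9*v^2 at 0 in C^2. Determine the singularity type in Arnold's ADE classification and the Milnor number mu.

Type A6, Milnor number mu = 6.

The Hessian of f at 0 is [[2, -6], [-6, 18]] with rank 1, so corank 1. A Groebner basis of the Jacobian ideal J(f) in C{u,v} is {-7*u*v/1458 - 5*u/52488 + v^4 - 2*v^3/27 + v^2/108 + 5*v/17496, u*v^2 + 2*u*v/27 + u/972 - v^3 - v^2/6 - v/324, u^2 + u/6 - v/2}; counting standard monomials gives mu = 6. Corank 1: A-series; mu = 6 gives A_6.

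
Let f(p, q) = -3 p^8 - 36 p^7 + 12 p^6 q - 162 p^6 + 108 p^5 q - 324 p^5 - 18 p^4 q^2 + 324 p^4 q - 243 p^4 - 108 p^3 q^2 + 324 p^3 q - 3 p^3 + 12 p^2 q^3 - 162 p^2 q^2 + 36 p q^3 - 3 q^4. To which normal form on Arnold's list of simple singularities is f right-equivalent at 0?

E_6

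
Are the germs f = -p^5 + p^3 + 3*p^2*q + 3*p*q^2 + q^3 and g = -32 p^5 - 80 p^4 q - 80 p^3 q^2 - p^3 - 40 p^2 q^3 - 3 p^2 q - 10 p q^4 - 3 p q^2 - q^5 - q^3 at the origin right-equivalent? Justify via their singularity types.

Yes.

The Hessian of f at 0 has rank 0. Corank 2; j^3 = (p + q)^3 is a perfect cube, so E-series; the 5-jet and mu = 8 give E_8. The Hessian of g at 0 has rank 0. Corank 2; j^3 = -(p + q)^3 is a perfect cube, so E-series; the 5-jet and mu = 8 give E_8. Both have type E_8, hence right-equivalent.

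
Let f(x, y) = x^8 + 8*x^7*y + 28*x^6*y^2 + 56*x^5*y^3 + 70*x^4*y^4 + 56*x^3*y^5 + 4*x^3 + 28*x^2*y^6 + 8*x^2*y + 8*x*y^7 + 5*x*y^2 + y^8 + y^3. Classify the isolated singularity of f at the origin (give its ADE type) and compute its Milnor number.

The Hessian of f at 0 is [[0, 0], [0, 0]] with rank 0, so corank 2. A Groebner basis of the Jacobian ideal J(f) in C{x,y} is {-32*x*y + y^7 - 16*y^2, x*y^2 + y^3/2, x^2 + 3*x*y/2 + y^2/2}; counting standard monomials gives mu = 9. Corank 2; j^3 = (x + y)*(2*x + y)^2 has shape L^2 M (L != M), so D-series; mu = 9 gives D_9.

Type D9, Milnor number mu = 9.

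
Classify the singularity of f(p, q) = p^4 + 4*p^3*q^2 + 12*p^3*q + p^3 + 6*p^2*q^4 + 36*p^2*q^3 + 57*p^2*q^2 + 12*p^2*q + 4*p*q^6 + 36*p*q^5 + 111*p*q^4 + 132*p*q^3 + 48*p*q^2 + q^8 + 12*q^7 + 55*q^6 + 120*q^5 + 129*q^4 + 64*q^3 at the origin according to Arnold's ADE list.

E_6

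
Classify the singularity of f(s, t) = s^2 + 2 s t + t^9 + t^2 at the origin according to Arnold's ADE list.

The Hessian of f at 0 has rank 1. Corank 1: A-series; mu = 8 gives A_8.

A8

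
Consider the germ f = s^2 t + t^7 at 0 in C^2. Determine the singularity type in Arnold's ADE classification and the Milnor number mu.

Type D8, Milnor number mu = 8.

The Hessian of f at 0 is [[0, 0], [0, 0]] with rank 0, so corank 2. A Groebner basis of the Jacobian ideal J(f) in C{s,t} is {s^2/7 + t^6, s^3, s*t}; counting standard monomials gives mu = 8. Corank 2; j^3 = s^2*t has shape L^2 M (L != M), so D-series; mu = 8 gives D_8.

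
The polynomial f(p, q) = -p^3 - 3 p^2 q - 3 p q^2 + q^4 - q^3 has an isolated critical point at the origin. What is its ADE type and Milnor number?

Type E6, Milnor number mu = 6.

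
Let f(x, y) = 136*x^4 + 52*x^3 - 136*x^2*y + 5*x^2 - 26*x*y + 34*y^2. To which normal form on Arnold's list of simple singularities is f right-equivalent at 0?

The Hessian of f at 0 has rank 2. Corank 0: nondegenerate Morse point, so A_1.

A_1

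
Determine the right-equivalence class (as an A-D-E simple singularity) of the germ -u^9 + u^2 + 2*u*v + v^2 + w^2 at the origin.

A_{8}

The Hessian of f at 0 is [[2, 2, 0], [2, 2, 0], [0, 0, 2]] with rank 2, so corank 1. A Groebner basis of the Jacobian ideal J(f) in C{u,v,w} is {v^8, u + v, w}; counting standard monomials gives mu = 8. Corank 1: A-series; mu = 8 gives A_8.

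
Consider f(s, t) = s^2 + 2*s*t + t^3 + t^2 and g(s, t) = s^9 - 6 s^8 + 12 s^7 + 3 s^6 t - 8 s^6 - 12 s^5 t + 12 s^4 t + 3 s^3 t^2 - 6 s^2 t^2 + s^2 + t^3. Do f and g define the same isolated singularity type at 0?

Yes.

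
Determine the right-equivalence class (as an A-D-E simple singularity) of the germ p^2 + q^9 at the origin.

A_8

The Hessian of f at 0 has rank 1. Corank 1: A-series; mu = 8 gives A_8.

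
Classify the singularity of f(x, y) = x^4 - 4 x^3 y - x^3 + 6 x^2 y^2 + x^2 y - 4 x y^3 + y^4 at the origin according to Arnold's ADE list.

D_5

The Hessian of f at 0 has rank 0. Corank 2; j^3 = -x^2*(x - y) has shape L^2 M (L != M), so D-series; mu = 5 gives D_5.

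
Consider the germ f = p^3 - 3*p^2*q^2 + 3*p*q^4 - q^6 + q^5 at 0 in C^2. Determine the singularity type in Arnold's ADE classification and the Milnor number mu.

The Hessian of f at 0 is [[0, 0], [0, 0]] with rank 0, so corank 2. A Groebner basis of the Jacobian ideal J(f) in C{p,q} is {q^4, p^3, -p^2/2 + p*q^2}; counting standard monomials gives mu = 8. Corank 2; j^3 = p^3 is a perfect cube, so E-series; the 5-jet and mu = 8 give E_8.

Type E_8, Milnor number mu = 8.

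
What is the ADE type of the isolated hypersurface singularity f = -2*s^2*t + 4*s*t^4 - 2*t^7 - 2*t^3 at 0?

D4

The Hessian of f at 0 has rank 0. Corank 2; j^3 = -2*t*(s^2 + t^2) splits into three distinct lines over C (the quadratic factor has nonzero discriminant), so D_4.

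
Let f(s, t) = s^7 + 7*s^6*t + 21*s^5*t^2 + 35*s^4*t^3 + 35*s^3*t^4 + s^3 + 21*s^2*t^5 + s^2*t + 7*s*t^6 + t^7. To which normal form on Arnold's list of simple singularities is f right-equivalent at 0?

The Hessian of f at 0 is [[0, 0], [0, 0]] with rank 0, so corank 2. A Groebner basis of the Jacobian ideal J(f) in C{s,t} is {-s*t/7 + t^6, s*t^2, s^2 + s*t}; counting standard monomials gives mu = 8. Corank 2; j^3 = s^2*(s + t) has shape L^2 M (L != M), so D-series; mu = 8 gives D_8.

D8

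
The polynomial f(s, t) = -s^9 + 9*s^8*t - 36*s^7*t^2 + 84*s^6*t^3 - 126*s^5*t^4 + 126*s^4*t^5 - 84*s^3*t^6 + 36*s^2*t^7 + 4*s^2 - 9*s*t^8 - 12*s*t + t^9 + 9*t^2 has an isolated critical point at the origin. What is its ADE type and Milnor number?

Type A_8, Milnor number mu = 8.

The Hessian of f at 0 is [[8, -12], [-12, 18]] with rank 1, so corank 1. A Groebner basis of the Jacobian ideal J(f) in C{s,t} is {t^8, s - 3*t/2}; counting standard monomials gives mu = 8. Corank 1: A-series; mu = 8 gives A_8.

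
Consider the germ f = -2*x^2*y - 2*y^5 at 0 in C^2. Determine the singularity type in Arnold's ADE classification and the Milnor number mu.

Type D_{6}, Milnor number mu = 6.

The Hessian of f at 0 has rank 0. Corank 2; j^3 = -2*x^2*y has shape L^2 M (L != M), so D-series; mu = 6 gives D_6.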